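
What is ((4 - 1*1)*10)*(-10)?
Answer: -300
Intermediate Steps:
((4 - 1*1)*10)*(-10) = ((4 - 1)*10)*(-10) = (3*10)*(-10) = 30*(-10) = -300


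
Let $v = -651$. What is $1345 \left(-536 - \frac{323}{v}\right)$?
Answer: $- \frac{468884485}{651} \approx -7.2025 \cdot 10^{5}$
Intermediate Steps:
$1345 \left(-536 - \frac{323}{v}\right) = 1345 \left(-536 - \frac{323}{-651}\right) = 1345 \left(-536 - - \frac{323}{651}\right) = 1345 \left(-536 + \frac{323}{651}\right) = 1345 \left(- \frac{348613}{651}\right) = - \frac{468884485}{651}$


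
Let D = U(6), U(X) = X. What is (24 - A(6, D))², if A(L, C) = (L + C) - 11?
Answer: 529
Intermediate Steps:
D = 6
A(L, C) = -11 + C + L (A(L, C) = (C + L) - 11 = -11 + C + L)
(24 - A(6, D))² = (24 - (-11 + 6 + 6))² = (24 - 1*1)² = (24 - 1)² = 23² = 529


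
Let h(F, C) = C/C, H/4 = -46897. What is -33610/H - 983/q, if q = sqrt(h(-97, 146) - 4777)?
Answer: 16805/93794 + 983*I*sqrt(1194)/2388 ≈ 0.17917 + 14.224*I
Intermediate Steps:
H = -187588 (H = 4*(-46897) = -187588)
h(F, C) = 1
q = 2*I*sqrt(1194) (q = sqrt(1 - 4777) = sqrt(-4776) = 2*I*sqrt(1194) ≈ 69.109*I)
-33610/H - 983/q = -33610/(-187588) - 983*(-I*sqrt(1194)/2388) = -33610*(-1/187588) - (-983)*I*sqrt(1194)/2388 = 16805/93794 + 983*I*sqrt(1194)/2388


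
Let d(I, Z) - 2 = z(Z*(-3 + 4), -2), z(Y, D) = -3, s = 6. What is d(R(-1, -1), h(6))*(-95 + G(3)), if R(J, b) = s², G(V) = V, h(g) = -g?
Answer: 92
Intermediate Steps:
R(J, b) = 36 (R(J, b) = 6² = 36)
d(I, Z) = -1 (d(I, Z) = 2 - 3 = -1)
d(R(-1, -1), h(6))*(-95 + G(3)) = -(-95 + 3) = -1*(-92) = 92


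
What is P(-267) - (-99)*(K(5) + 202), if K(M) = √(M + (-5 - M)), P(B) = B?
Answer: 19731 + 99*I*√5 ≈ 19731.0 + 221.37*I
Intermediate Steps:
K(M) = I*√5 (K(M) = √(-5) = I*√5)
P(-267) - (-99)*(K(5) + 202) = -267 - (-99)*(I*√5 + 202) = -267 - (-99)*(202 + I*√5) = -267 - (-19998 - 99*I*√5) = -267 + (19998 + 99*I*√5) = 19731 + 99*I*√5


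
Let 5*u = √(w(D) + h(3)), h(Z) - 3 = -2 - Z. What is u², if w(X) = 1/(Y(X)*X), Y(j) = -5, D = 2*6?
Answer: -121/1500 ≈ -0.080667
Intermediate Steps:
h(Z) = 1 - Z (h(Z) = 3 + (-2 - Z) = 1 - Z)
D = 12
w(X) = -1/(5*X) (w(X) = 1/((-5)*X) = -1/(5*X))
u = 11*I*√15/150 (u = √(-⅕/12 + (1 - 1*3))/5 = √(-⅕*1/12 + (1 - 3))/5 = √(-1/60 - 2)/5 = √(-121/60)/5 = (11*I*√15/30)/5 = 11*I*√15/150 ≈ 0.28402*I)
u² = (11*I*√15/150)² = -121/1500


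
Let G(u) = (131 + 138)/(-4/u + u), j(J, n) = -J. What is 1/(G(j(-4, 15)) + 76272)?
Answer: 3/229085 ≈ 1.3096e-5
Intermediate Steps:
G(u) = 269/(u - 4/u)
1/(G(j(-4, 15)) + 76272) = 1/(269*(-1*(-4))/(-4 + (-1*(-4))**2) + 76272) = 1/(269*4/(-4 + 4**2) + 76272) = 1/(269*4/(-4 + 16) + 76272) = 1/(269*4/12 + 76272) = 1/(269*4*(1/12) + 76272) = 1/(269/3 + 76272) = 1/(229085/3) = 3/229085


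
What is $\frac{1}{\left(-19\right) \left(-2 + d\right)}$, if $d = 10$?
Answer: $- \frac{1}{152} \approx -0.0065789$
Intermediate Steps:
$\frac{1}{\left(-19\right) \left(-2 + d\right)} = \frac{1}{\left(-19\right) \left(-2 + 10\right)} = \frac{1}{\left(-19\right) 8} = \frac{1}{-152} = - \frac{1}{152}$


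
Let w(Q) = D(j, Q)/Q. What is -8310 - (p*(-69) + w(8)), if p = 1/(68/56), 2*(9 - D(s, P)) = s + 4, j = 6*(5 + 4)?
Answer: -280523/34 ≈ -8250.7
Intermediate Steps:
j = 54 (j = 6*9 = 54)
D(s, P) = 7 - s/2 (D(s, P) = 9 - (s + 4)/2 = 9 - (4 + s)/2 = 9 + (-2 - s/2) = 7 - s/2)
w(Q) = -20/Q (w(Q) = (7 - 1/2*54)/Q = (7 - 27)/Q = -20/Q)
p = 14/17 (p = 1/(68*(1/56)) = 1/(17/14) = 14/17 ≈ 0.82353)
-8310 - (p*(-69) + w(8)) = -8310 - ((14/17)*(-69) - 20/8) = -8310 - (-966/17 - 20*1/8) = -8310 - (-966/17 - 5/2) = -8310 - 1*(-2017/34) = -8310 + 2017/34 = -280523/34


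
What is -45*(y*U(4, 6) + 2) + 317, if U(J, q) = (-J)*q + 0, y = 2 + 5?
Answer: 7787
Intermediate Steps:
y = 7
U(J, q) = -J*q (U(J, q) = -J*q + 0 = -J*q)
-45*(y*U(4, 6) + 2) + 317 = -45*(7*(-1*4*6) + 2) + 317 = -45*(7*(-24) + 2) + 317 = -45*(-168 + 2) + 317 = -45*(-166) + 317 = 7470 + 317 = 7787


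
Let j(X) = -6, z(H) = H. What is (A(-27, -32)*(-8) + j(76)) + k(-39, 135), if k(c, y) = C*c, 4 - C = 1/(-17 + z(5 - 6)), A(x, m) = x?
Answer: 311/6 ≈ 51.833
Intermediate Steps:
C = 73/18 (C = 4 - 1/(-17 + (5 - 6)) = 4 - 1/(-17 - 1) = 4 - 1/(-18) = 4 - 1*(-1/18) = 4 + 1/18 = 73/18 ≈ 4.0556)
k(c, y) = 73*c/18
(A(-27, -32)*(-8) + j(76)) + k(-39, 135) = (-27*(-8) - 6) + (73/18)*(-39) = (216 - 6) - 949/6 = 210 - 949/6 = 311/6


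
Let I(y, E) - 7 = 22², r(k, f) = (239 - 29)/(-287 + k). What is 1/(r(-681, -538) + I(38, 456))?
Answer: 484/237539 ≈ 0.0020376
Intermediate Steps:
r(k, f) = 210/(-287 + k)
I(y, E) = 491 (I(y, E) = 7 + 22² = 7 + 484 = 491)
1/(r(-681, -538) + I(38, 456)) = 1/(210/(-287 - 681) + 491) = 1/(210/(-968) + 491) = 1/(210*(-1/968) + 491) = 1/(-105/484 + 491) = 1/(237539/484) = 484/237539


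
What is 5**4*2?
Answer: 1250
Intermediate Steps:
5**4*2 = 625*2 = 1250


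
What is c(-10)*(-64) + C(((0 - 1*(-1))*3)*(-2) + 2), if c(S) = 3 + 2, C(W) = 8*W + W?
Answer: -356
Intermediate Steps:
C(W) = 9*W
c(S) = 5
c(-10)*(-64) + C(((0 - 1*(-1))*3)*(-2) + 2) = 5*(-64) + 9*(((0 - 1*(-1))*3)*(-2) + 2) = -320 + 9*(((0 + 1)*3)*(-2) + 2) = -320 + 9*((1*3)*(-2) + 2) = -320 + 9*(3*(-2) + 2) = -320 + 9*(-6 + 2) = -320 + 9*(-4) = -320 - 36 = -356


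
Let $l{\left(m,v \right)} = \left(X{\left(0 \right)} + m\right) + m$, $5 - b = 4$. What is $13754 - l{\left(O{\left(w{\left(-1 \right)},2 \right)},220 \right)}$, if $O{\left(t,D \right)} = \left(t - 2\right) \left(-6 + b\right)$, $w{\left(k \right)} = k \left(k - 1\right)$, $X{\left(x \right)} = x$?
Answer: $13754$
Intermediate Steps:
$b = 1$ ($b = 5 - 4 = 1$)
$w{\left(k \right)} = k \left(-1 + k\right)$
$O{\left(t,D \right)} = 10 - 5 t$ ($O{\left(t,D \right)} = \left(t - 2\right) \left(-6 + 1\right) = \left(-2 + t\right) \left(-5\right) = 10 - 5 t$)
$l{\left(m,v \right)} = 2 m$ ($l{\left(m,v \right)} = \left(0 + m\right) + m = m + m = 2 m$)
$13754 - l{\left(O{\left(w{\left(-1 \right)},2 \right)},220 \right)} = 13754 - 2 \left(10 - 5 \left(- (-1 - 1)\right)\right) = 13754 - 2 \left(10 - 5 \left(\left(-1\right) \left(-2\right)\right)\right) = 13754 - 2 \left(10 - 10\right) = 13754 - 2 \cdot 0 = 13754 - 0 = 13754 + 0 = 13754$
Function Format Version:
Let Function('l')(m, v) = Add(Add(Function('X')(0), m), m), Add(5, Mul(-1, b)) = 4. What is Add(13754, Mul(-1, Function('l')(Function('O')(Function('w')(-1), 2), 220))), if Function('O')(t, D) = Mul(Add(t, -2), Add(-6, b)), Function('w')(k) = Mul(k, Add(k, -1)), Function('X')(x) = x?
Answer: 13754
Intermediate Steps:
b = 1 (b = Add(5, Mul(-1, 4)) = Add(5, -4) = 1)
Function('w')(k) = Mul(k, Add(-1, k))
Function('O')(t, D) = Add(10, Mul(-5, t)) (Function('O')(t, D) = Mul(Add(t, -2), Add(-6, 1)) = Mul(Add(-2, t), -5) = Add(10, Mul(-5, t)))
Function('l')(m, v) = Mul(2, m) (Function('l')(m, v) = Add(Add(0, m), m) = Add(m, m) = Mul(2, m))
Add(13754, Mul(-1, Function('l')(Function('O')(Function('w')(-1), 2), 220))) = Add(13754, Mul(-1, Mul(2, Add(10, Mul(-5, Mul(-1, Add(-1, -1))))))) = Add(13754, Mul(-1, Mul(2, Add(10, Mul(-5, Mul(-1, -2)))))) = Add(13754, Mul(-1, Mul(2, Add(10, Mul(-5, 2))))) = Add(13754, Mul(-1, Mul(2, Add(10, -10)))) = Add(13754, Mul(-1, Mul(2, 0))) = Add(13754, Mul(-1, 0)) = Add(13754, 0) = 13754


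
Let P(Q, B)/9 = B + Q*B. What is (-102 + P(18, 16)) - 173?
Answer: 2461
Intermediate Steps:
P(Q, B) = 9*B + 9*B*Q (P(Q, B) = 9*(B + Q*B) = 9*(B + B*Q) = 9*B + 9*B*Q)
(-102 + P(18, 16)) - 173 = (-102 + 9*16*(1 + 18)) - 173 = (-102 + 9*16*19) - 173 = (-102 + 2736) - 173 = 2634 - 173 = 2461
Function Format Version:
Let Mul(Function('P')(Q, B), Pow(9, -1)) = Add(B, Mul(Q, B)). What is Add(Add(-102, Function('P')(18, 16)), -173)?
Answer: 2461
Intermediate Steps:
Function('P')(Q, B) = Add(Mul(9, B), Mul(9, B, Q)) (Function('P')(Q, B) = Mul(9, Add(B, Mul(Q, B))) = Mul(9, Add(B, Mul(B, Q))) = Add(Mul(9, B), Mul(9, B, Q)))
Add(Add(-102, Function('P')(18, 16)), -173) = Add(Add(-102, Mul(9, 16, Add(1, 18))), -173) = Add(Add(-102, Mul(9, 16, 19)), -173) = Add(Add(-102, 2736), -173) = Add(2634, -173) = 2461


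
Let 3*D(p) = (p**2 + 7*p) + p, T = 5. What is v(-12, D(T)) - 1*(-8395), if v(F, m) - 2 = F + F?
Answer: 8373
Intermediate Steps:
D(p) = p**2/3 + 8*p/3 (D(p) = ((p**2 + 7*p) + p)/3 = (p**2 + 8*p)/3 = p**2/3 + 8*p/3)
v(F, m) = 2 + 2*F (v(F, m) = 2 + (F + F) = 2 + 2*F)
v(-12, D(T)) - 1*(-8395) = (2 + 2*(-12)) - 1*(-8395) = (2 - 24) + 8395 = -22 + 8395 = 8373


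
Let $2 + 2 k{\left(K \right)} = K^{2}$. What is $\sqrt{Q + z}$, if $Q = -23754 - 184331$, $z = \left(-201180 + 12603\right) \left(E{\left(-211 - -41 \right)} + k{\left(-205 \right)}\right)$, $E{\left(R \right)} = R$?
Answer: $\frac{i \sqrt{15721742522}}{2} \approx 62693.0 i$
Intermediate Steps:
$k{\left(K \right)} = -1 + \frac{K^{2}}{2}$
$z = - \frac{7860455091}{2}$ ($z = \left(-201180 + 12603\right) \left(\left(-211 - -41\right) - \left(1 - \frac{\left(-205\right)^{2}}{2}\right)\right) = - 188577 \left(\left(-211 + 41\right) + \left(-1 + \frac{1}{2} \cdot 42025\right)\right) = - 188577 \left(-170 + \left(-1 + \frac{42025}{2}\right)\right) = - 188577 \left(-170 + \frac{42023}{2}\right) = \left(-188577\right) \frac{41683}{2} = - \frac{7860455091}{2} \approx -3.9302 \cdot 10^{9}$)
$Q = -208085$
$\sqrt{Q + z} = \sqrt{-208085 - \frac{7860455091}{2}} = \sqrt{- \frac{7860871261}{2}} = \frac{i \sqrt{15721742522}}{2}$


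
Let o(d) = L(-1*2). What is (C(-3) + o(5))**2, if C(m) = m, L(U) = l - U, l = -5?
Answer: 36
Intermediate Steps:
L(U) = -5 - U
o(d) = -3 (o(d) = -5 - (-1)*2 = -5 - 1*(-2) = -5 + 2 = -3)
(C(-3) + o(5))**2 = (-3 - 3)**2 = (-6)**2 = 36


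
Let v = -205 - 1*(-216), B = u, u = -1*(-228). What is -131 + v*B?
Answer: 2377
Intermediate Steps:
u = 228
B = 228
v = 11 (v = -205 + 216 = 11)
-131 + v*B = -131 + 11*228 = -131 + 2508 = 2377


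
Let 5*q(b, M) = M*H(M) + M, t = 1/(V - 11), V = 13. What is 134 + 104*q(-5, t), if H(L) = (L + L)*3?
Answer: 878/5 ≈ 175.60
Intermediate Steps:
t = 1/2 (t = 1/(13 - 11) = 1/2 ≈ 0.50000)
H(L) = 6*L (H(L) = (2*L)*3 = 6*L)
q(b, M) = M/5 + 6*M**2/5 (q(b, M) = (M*(6*M) + M)/5 = (6*M**2 + M)/5 = (M + 6*M**2)/5 = M/5 + 6*M**2/5)
134 + 104*q(-5, t) = 134 + 104*((1/5)*(1/2)*(1 + 6*(1/2))) = 134 + 104*((1/5)*(1/2)*(1 + 3)) = 134 + 104*((1/5)*(1/2)*4) = 134 + 104*(2/5) = 134 + 208/5 = 878/5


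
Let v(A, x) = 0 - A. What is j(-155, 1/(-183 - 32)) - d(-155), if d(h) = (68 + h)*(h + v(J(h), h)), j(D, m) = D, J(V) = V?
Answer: -155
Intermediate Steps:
v(A, x) = -A
d(h) = 0 (d(h) = (68 + h)*(h - h) = (68 + h)*0 = 0)
j(-155, 1/(-183 - 32)) - d(-155) = -155 - 1*0 = -155 + 0 = -155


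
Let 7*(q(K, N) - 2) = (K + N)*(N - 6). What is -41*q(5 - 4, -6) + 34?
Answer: -2796/7 ≈ -399.43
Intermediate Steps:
q(K, N) = 2 + (-6 + N)*(K + N)/7 (q(K, N) = 2 + ((K + N)*(N - 6))/7 = 2 + ((K + N)*(-6 + N))/7 = 2 + ((-6 + N)*(K + N))/7 = 2 + (-6 + N)*(K + N)/7)
-41*q(5 - 4, -6) + 34 = -41*(2 - 6*(5 - 4)/7 - 6/7*(-6) + (⅐)*(-6)² + (⅐)*(5 - 4)*(-6)) + 34 = -41*(2 - 6/7*1 + 36/7 + (⅐)*36 + (⅐)*1*(-6)) + 34 = -41*(2 - 6/7 + 36/7 + 36/7 - 6/7) + 34 = -41*74/7 + 34 = -3034/7 + 34 = -2796/7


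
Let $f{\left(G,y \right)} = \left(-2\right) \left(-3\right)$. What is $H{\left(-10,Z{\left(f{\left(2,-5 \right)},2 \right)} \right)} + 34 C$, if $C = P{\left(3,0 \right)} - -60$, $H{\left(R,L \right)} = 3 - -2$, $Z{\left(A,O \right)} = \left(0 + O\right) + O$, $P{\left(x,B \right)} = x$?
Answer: $2147$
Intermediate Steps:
$f{\left(G,y \right)} = 6$
$Z{\left(A,O \right)} = 2 O$ ($Z{\left(A,O \right)} = O + O = 2 O$)
$H{\left(R,L \right)} = 5$ ($H{\left(R,L \right)} = 3 + 2 = 5$)
$C = 63$ ($C = 3 - -60 = 3 + 60 = 63$)
$H{\left(-10,Z{\left(f{\left(2,-5 \right)},2 \right)} \right)} + 34 C = 5 + 34 \cdot 63 = 5 + 2142 = 2147$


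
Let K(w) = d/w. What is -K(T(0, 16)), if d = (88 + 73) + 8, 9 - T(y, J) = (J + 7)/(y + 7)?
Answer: -1183/40 ≈ -29.575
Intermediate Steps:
T(y, J) = 9 - (7 + J)/(7 + y) (T(y, J) = 9 - (J + 7)/(y + 7) = 9 - (7 + J)/(7 + y))
d = 169 (d = 161 + 8 = 169)
K(w) = 169/w
-K(T(0, 16)) = -169/((56 - 1*16 + 9*0)/(7 + 0)) = -169/((56 - 16 + 0)/7) = -169/((1/7)*40) = -169/40/7 = -169*7/40 = -1*1183/40 = -1183/40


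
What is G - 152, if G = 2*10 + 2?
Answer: -130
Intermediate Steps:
G = 22 (G = 20 + 2 = 22)
G - 152 = 22 - 152 = -130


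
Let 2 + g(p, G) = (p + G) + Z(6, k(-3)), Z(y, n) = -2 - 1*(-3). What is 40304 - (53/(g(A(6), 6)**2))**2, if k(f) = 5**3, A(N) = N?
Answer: 590088055/14641 ≈ 40304.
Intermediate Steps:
k(f) = 125
Z(y, n) = 1 (Z(y, n) = -2 + 3 = 1)
g(p, G) = -1 + G + p (g(p, G) = -2 + ((p + G) + 1) = -2 + ((G + p) + 1) = -2 + (1 + G + p) = -1 + G + p)
40304 - (53/(g(A(6), 6)**2))**2 = 40304 - (53/((-1 + 6 + 6)**2))**2 = 40304 - (53/(11**2))**2 = 40304 - (53/121)**2 = 40304 - 1*2809/14641 = 40304 - 2809/14641 = 590088055/14641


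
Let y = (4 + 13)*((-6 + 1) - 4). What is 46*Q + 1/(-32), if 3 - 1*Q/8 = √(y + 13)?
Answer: 35327/32 - 736*I*√35 ≈ 1104.0 - 4354.2*I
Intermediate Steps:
y = -153 (y = 17*(-5 - 4) = 17*(-9) = -153)
Q = 24 - 16*I*√35 (Q = 24 - 8*√(-153 + 13) = 24 - 16*I*√35 ≈ 24.0 - 94.657*I)
46*Q + 1/(-32) = 46*(24 - 16*I*√35) + 1/(-32) = (1104 - 736*I*√35) - 1/32 = 35327/32 - 736*I*√35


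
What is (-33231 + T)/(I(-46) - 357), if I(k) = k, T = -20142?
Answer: 53373/403 ≈ 132.44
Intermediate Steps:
(-33231 + T)/(I(-46) - 357) = (-33231 - 20142)/(-46 - 357) = -53373/(-403) = -53373*(-1/403) = 53373/403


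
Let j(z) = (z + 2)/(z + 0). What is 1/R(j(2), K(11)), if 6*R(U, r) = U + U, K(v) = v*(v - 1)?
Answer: 3/2 ≈ 1.5000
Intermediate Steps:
K(v) = v*(-1 + v)
j(z) = (2 + z)/z
R(U, r) = U/3 (R(U, r) = (U + U)/6 = (2*U)/6 = U/3)
1/R(j(2), K(11)) = 1/(((2 + 2)/2)/3) = 1/(((½)*4)/3) = 1/((⅓)*2) = 1/(⅔) = 3/2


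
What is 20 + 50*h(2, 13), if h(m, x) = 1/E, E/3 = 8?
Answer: 265/12 ≈ 22.083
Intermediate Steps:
E = 24 (E = 3*8 = 24)
h(m, x) = 1/24
20 + 50*h(2, 13) = 20 + 50*(1/24) = 20 + 25/12 = 265/12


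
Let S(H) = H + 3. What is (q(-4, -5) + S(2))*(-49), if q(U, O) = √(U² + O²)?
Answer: -245 - 49*√41 ≈ -558.75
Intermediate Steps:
S(H) = 3 + H
q(U, O) = √(O² + U²)
(q(-4, -5) + S(2))*(-49) = (√((-5)² + (-4)²) + (3 + 2))*(-49) = (√(25 + 16) + 5)*(-49) = (√41 + 5)*(-49) = (5 + √41)*(-49) = -245 - 49*√41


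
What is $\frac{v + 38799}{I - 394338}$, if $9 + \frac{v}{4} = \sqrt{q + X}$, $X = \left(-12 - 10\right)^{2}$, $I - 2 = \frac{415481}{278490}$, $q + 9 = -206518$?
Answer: $- \frac{10795107870}{109818217159} - \frac{1113960 i \sqrt{206043}}{109818217159} \approx -0.0983 - 0.0046044 i$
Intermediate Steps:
$q = -206527$ ($q = -9 - 206518 = -206527$)
$I = \frac{972461}{278490}$ ($I = 2 + \frac{415481}{278490} = \frac{972461}{278490} \approx 3.4919$)
$X = 484$ ($X = \left(-12 - 10\right)^{2} = \left(-22\right)^{2} = 484$)
$v = -36 + 4 i \sqrt{206043}$ ($v = -36 + 4 \sqrt{-206527 + 484} = -36 + 4 \sqrt{-206043} = -36 + 4 i \sqrt{206043} \approx -36.0 + 1815.7 i$)
$\frac{v + 38799}{I - 394338} = \frac{\left(-36 + 4 i \sqrt{206043}\right) + 38799}{\frac{972461}{278490} - 394338} = \frac{38763 + 4 i \sqrt{206043}}{\frac{972461}{278490} - 394338} = \frac{38763 + 4 i \sqrt{206043}}{- \frac{109818217159}{278490}} = \left(38763 + 4 i \sqrt{206043}\right) \left(- \frac{278490}{109818217159}\right) = - \frac{10795107870}{109818217159} - \frac{1113960 i \sqrt{206043}}{109818217159}$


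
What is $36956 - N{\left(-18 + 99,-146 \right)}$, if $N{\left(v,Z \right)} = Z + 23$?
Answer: $37079$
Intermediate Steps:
$N{\left(v,Z \right)} = 23 + Z$
$36956 - N{\left(-18 + 99,-146 \right)} = 36956 - \left(23 - 146\right) = 36956 - -123 = 36956 + 123 = 37079$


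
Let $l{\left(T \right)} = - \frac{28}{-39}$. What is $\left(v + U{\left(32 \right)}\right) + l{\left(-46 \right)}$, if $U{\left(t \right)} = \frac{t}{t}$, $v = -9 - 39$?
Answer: $- \frac{1805}{39} \approx -46.282$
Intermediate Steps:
$l{\left(T \right)} = \frac{28}{39}$ ($l{\left(T \right)} = \left(-28\right) \left(- \frac{1}{39}\right) = \frac{28}{39}$)
$v = -48$
$U{\left(t \right)} = 1$
$\left(v + U{\left(32 \right)}\right) + l{\left(-46 \right)} = \left(-48 + 1\right) + \frac{28}{39} = -47 + \frac{28}{39} = - \frac{1805}{39}$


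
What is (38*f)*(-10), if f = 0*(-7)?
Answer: 0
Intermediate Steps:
f = 0
(38*f)*(-10) = (38*0)*(-10) = 0*(-10) = 0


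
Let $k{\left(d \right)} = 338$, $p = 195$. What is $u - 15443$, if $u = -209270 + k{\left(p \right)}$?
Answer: $-224375$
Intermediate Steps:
$u = -208932$ ($u = -209270 + 338 = -208932$)
$u - 15443 = -208932 - 15443 = -224375$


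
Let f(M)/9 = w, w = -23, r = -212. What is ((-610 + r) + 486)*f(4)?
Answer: 69552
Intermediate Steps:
f(M) = -207 (f(M) = 9*(-23) = -207)
((-610 + r) + 486)*f(4) = ((-610 - 212) + 486)*(-207) = (-822 + 486)*(-207) = -336*(-207) = 69552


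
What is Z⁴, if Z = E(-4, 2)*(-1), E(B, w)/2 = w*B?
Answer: 65536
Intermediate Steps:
E(B, w) = 2*B*w (E(B, w) = 2*(w*B) = 2*(B*w) = 2*B*w)
Z = 16 (Z = (2*(-4)*2)*(-1) = -16*(-1) = 16)
Z⁴ = 16⁴ = 65536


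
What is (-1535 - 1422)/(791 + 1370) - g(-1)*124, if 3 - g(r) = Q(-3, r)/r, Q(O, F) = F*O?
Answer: -1610741/2161 ≈ -745.37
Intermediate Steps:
g(r) = 6 (g(r) = 3 - r*(-3)/r = 3 - (-3*r)/r = 3 - 1*(-3) = 3 + 3 = 6)
(-1535 - 1422)/(791 + 1370) - g(-1)*124 = (-1535 - 1422)/(791 + 1370) - 6*124 = -2957/2161 - 1*744 = -2957*1/2161 - 744 = -2957/2161 - 744 = -1610741/2161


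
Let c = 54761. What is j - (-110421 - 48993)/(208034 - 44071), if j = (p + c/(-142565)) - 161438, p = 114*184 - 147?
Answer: -3286775774743788/23375385095 ≈ -1.4061e+5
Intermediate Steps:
p = 20829 (p = 20976 - 147 = 20829)
j = -20045976846/142565 (j = (20829 + 54761/(-142565)) - 161438 = (20829 + 54761*(-1/142565)) - 161438 = (20829 - 54761/142565) - 161438 = 2969431624/142565 - 161438 = -20045976846/142565 ≈ -1.4061e+5)
j - (-110421 - 48993)/(208034 - 44071) = -20045976846/142565 - (-110421 - 48993)/(208034 - 44071) = -20045976846/142565 - (-159414)/163963 = -20045976846/142565 - 1*(-159414/163963) = -20045976846/142565 + 159414/163963 = -3286775774743788/23375385095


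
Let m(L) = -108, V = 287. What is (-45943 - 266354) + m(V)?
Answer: -312405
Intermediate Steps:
(-45943 - 266354) + m(V) = (-45943 - 266354) - 108 = -312297 - 108 = -312405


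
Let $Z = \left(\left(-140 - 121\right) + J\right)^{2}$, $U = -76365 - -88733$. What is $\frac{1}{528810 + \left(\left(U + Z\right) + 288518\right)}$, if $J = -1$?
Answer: $\frac{1}{898340} \approx 1.1132 \cdot 10^{-6}$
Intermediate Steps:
$U = 12368$ ($U = -76365 + 88733 = 12368$)
$Z = 68644$ ($Z = \left(\left(-140 - 121\right) - 1\right)^{2} = \left(-261 - 1\right)^{2} = \left(-262\right)^{2} = 68644$)
$\frac{1}{528810 + \left(\left(U + Z\right) + 288518\right)} = \frac{1}{528810 + \left(\left(12368 + 68644\right) + 288518\right)} = \frac{1}{528810 + \left(81012 + 288518\right)} = \frac{1}{528810 + 369530} = \frac{1}{898340}$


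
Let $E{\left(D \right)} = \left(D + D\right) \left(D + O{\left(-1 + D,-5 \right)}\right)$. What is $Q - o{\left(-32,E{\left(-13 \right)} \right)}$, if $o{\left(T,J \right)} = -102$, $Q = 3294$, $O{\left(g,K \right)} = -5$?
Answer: $3396$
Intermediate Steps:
$E{\left(D \right)} = 2 D \left(-5 + D\right)$ ($E{\left(D \right)} = \left(D + D\right) \left(D - 5\right) = 2 D \left(-5 + D\right)$)
$Q - o{\left(-32,E{\left(-13 \right)} \right)} = 3294 - -102 = 3294 + 102 = 3396$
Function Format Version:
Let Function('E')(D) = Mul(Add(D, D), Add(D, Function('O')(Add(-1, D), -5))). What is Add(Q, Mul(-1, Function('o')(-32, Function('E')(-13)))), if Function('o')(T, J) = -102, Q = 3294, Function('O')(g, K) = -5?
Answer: 3396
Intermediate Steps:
Function('E')(D) = Mul(2, D, Add(-5, D)) (Function('E')(D) = Mul(Add(D, D), Add(D, -5)) = Mul(Mul(2, D), Add(-5, D)) = Mul(2, D, Add(-5, D)))
Add(Q, Mul(-1, Function('o')(-32, Function('E')(-13)))) = Add(3294, Mul(-1, -102)) = Add(3294, 102) = 3396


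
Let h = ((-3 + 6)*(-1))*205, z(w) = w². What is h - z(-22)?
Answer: -1099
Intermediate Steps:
h = -615 (h = (3*(-1))*205 = -3*205 = -615)
h - z(-22) = -615 - 1*(-22)² = -615 - 1*484 = -615 - 484 = -1099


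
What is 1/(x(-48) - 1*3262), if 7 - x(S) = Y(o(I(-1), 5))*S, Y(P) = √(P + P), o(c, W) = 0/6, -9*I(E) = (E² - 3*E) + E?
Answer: -1/3255 ≈ -0.00030722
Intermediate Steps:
I(E) = -E²/9 + 2*E/9 (I(E) = -((E² - 3*E) + E)/9 = -(E² - 2*E)/9 = -E²/9 + 2*E/9)
o(c, W) = 0 (o(c, W) = 0*(⅙) = 0)
Y(P) = √2*√P (Y(P) = √(2*P) = √2*√P)
x(S) = 7 (x(S) = 7 - √2*√0*S = 7 - √2*0*S = 7 - 0*S = 7 - 1*0 = 7 + 0 = 7)
1/(x(-48) - 1*3262) = 1/(7 - 1*3262) = 1/(7 - 3262) = 1/(-3255) = -1/3255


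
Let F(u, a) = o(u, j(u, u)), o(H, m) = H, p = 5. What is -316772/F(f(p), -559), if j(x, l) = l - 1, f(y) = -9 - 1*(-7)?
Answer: 158386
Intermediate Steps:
f(y) = -2 (f(y) = -9 + 7 = -2)
j(x, l) = -1 + l
F(u, a) = u
-316772/F(f(p), -559) = -316772/(-2) = -316772*(-½) = 158386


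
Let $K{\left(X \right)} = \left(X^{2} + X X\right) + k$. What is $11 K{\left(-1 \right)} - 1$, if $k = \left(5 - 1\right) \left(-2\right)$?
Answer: $-67$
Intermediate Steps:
$k = -8$ ($k = 4 \left(-2\right) = -8$)
$K{\left(X \right)} = -8 + 2 X^{2}$ ($K{\left(X \right)} = \left(X^{2} + X X\right) - 8 = \left(X^{2} + X^{2}\right) - 8 = 2 X^{2} - 8 = -8 + 2 X^{2}$)
$11 K{\left(-1 \right)} - 1 = 11 \left(-8 + 2 \left(-1\right)^{2}\right) - 1 = 11 \left(-8 + 2 \cdot 1\right) - 1 = 11 \left(-8 + 2\right) - 1 = 11 \left(-6\right) - 1 = -66 - 1 = -67$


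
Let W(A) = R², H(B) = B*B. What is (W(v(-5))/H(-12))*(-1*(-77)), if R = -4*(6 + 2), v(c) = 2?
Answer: 4928/9 ≈ 547.56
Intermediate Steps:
H(B) = B²
R = -32 (R = -4*8 = -32)
W(A) = 1024 (W(A) = (-32)² = 1024)
(W(v(-5))/H(-12))*(-1*(-77)) = (1024/((-12)²))*(-1*(-77)) = (1024/144)*77 = (1024*(1/144))*77 = (64/9)*77 = 4928/9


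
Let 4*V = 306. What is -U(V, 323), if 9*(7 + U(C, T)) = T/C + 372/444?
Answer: 19294/2997 ≈ 6.4378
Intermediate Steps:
V = 153/2 (V = (1/4)*306 = 153/2 ≈ 76.500)
U(C, T) = -2300/333 + T/(9*C) (U(C, T) = -7 + (T/C + 372/444)/9 = -7 + (T/C + 372*(1/444))/9 = -7 + (T/C + 31/37)/9 = -7 + (31/37 + T/C)/9 = -7 + (31/333 + T/(9*C)) = -2300/333 + T/(9*C))
-U(V, 323) = -(-2300/333 + (1/9)*323/(153/2)) = -(-2300/333 + (1/9)*323*(2/153)) = -(-2300/333 + 38/81) = -1*(-19294/2997) = 19294/2997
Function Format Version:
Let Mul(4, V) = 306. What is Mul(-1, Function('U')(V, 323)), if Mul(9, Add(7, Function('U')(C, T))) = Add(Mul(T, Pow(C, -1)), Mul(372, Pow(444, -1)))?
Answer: Rational(19294, 2997) ≈ 6.4378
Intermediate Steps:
V = Rational(153, 2) (V = Mul(Rational(1, 4), 306) = Rational(153, 2) ≈ 76.500)
Function('U')(C, T) = Add(Rational(-2300, 333), Mul(Rational(1, 9), T, Pow(C, -1))) (Function('U')(C, T) = Add(-7, Mul(Rational(1, 9), Add(Mul(T, Pow(C, -1)), Mul(372, Pow(444, -1))))) = Add(-7, Mul(Rational(1, 9), Add(Mul(T, Pow(C, -1)), Mul(372, Rational(1, 444))))) = Add(-7, Mul(Rational(1, 9), Add(Mul(T, Pow(C, -1)), Rational(31, 37)))) = Add(-7, Mul(Rational(1, 9), Add(Rational(31, 37), Mul(T, Pow(C, -1))))) = Add(-7, Add(Rational(31, 333), Mul(Rational(1, 9), T, Pow(C, -1)))) = Add(Rational(-2300, 333), Mul(Rational(1, 9), T, Pow(C, -1))))
Mul(-1, Function('U')(V, 323)) = Mul(-1, Add(Rational(-2300, 333), Mul(Rational(1, 9), 323, Pow(Rational(153, 2), -1)))) = Mul(-1, Add(Rational(-2300, 333), Mul(Rational(1, 9), 323, Rational(2, 153)))) = Mul(-1, Add(Rational(-2300, 333), Rational(38, 81))) = Mul(-1, Rational(-19294, 2997)) = Rational(19294, 2997)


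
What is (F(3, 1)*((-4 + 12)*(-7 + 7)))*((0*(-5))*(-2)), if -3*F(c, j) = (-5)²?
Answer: 0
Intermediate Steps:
F(c, j) = -25/3 (F(c, j) = -⅓*(-5)² = -⅓*25 = -25/3)
(F(3, 1)*((-4 + 12)*(-7 + 7)))*((0*(-5))*(-2)) = (-25*(-4 + 12)*(-7 + 7)/3)*((0*(-5))*(-2)) = (-200*0/3)*(0*(-2)) = -25/3*0*0 = 0*0 = 0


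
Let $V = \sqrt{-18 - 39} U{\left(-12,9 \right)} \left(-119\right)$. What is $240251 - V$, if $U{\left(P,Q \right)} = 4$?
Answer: $240251 + 476 i \sqrt{57} \approx 2.4025 \cdot 10^{5} + 3593.7 i$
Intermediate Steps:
$V = - 476 i \sqrt{57}$ ($V = \sqrt{-18 - 39} \cdot 4 \left(-119\right) = \sqrt{-57} \cdot 4 \left(-119\right) = i \sqrt{57} \cdot 4 \left(-119\right) = 4 i \sqrt{57} \left(-119\right) = - 476 i \sqrt{57} \approx - 3593.7 i$)
$240251 - V = 240251 - - 476 i \sqrt{57} = 240251 + 476 i \sqrt{57}$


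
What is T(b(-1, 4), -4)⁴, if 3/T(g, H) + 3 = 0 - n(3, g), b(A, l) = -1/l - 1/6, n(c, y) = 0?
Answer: 1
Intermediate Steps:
b(A, l) = -⅙ - 1/l (b(A, l) = -1/l - 1*⅙ = -1/l - ⅙ = -⅙ - 1/l)
T(g, H) = -1 (T(g, H) = 3/(-3 + (0 - 1*0)) = 3/(-3 + (0 + 0)) = 3/(-3 + 0) = 3/(-3) = 3*(-⅓) = -1)
T(b(-1, 4), -4)⁴ = (-1)⁴ = 1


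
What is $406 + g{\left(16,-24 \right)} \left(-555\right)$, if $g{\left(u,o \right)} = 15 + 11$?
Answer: $-14024$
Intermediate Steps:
$g{\left(u,o \right)} = 26$
$406 + g{\left(16,-24 \right)} \left(-555\right) = 406 + 26 \left(-555\right) = 406 - 14430 = -14024$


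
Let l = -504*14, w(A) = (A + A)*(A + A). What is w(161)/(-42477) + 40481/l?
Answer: -116719321/14272272 ≈ -8.1780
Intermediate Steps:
w(A) = 4*A**2 (w(A) = (2*A)*(2*A) = 4*A**2)
l = -7056
w(161)/(-42477) + 40481/l = (4*161**2)/(-42477) + 40481/(-7056) = (4*25921)*(-1/42477) + 40481*(-1/7056) = 103684*(-1/42477) - 5783/1008 = -103684/42477 - 5783/1008 = -116719321/14272272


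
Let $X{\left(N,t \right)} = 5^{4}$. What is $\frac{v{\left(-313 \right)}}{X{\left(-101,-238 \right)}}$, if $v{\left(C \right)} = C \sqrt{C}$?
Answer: $- \frac{313 i \sqrt{313}}{625} \approx - 8.8601 i$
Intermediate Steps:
$X{\left(N,t \right)} = 625$
$v{\left(C \right)} = C^{\frac{3}{2}}$
$\frac{v{\left(-313 \right)}}{X{\left(-101,-238 \right)}} = \frac{\left(-313\right)^{\frac{3}{2}}}{625} = - 313 i \sqrt{313} \cdot \frac{1}{625} = - \frac{313 i \sqrt{313}}{625}$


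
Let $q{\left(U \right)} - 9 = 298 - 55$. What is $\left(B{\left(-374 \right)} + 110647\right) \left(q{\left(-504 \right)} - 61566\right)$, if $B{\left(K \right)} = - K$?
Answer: $-6807141594$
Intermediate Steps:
$q{\left(U \right)} = 252$ ($q{\left(U \right)} = 9 + \left(298 - 55\right) = 9 + 243 = 252$)
$\left(B{\left(-374 \right)} + 110647\right) \left(q{\left(-504 \right)} - 61566\right) = \left(\left(-1\right) \left(-374\right) + 110647\right) \left(252 - 61566\right) = \left(374 + 110647\right) \left(-61314\right) = 111021 \left(-61314\right) = -6807141594$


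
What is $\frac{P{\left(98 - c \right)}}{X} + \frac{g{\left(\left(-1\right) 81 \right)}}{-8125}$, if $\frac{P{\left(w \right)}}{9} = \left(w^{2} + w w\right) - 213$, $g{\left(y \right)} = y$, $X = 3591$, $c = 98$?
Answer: $- \frac{566102}{1080625} \approx -0.52387$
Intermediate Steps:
$P{\left(w \right)} = -1917 + 18 w^{2}$ ($P{\left(w \right)} = 9 \left(\left(w^{2} + w w\right) - 213\right) = 9 \left(\left(w^{2} + w^{2}\right) - 213\right) = 9 \left(2 w^{2} - 213\right) = 9 \left(-213 + 2 w^{2}\right) = -1917 + 18 w^{2}$)
$\frac{P{\left(98 - c \right)}}{X} + \frac{g{\left(\left(-1\right) 81 \right)}}{-8125} = \frac{-1917 + 18 \left(98 - 98\right)^{2}}{3591} + \frac{\left(-1\right) 81}{-8125} = \left(-1917 + 18 \left(98 - 98\right)^{2}\right) \frac{1}{3591} - - \frac{81}{8125} = \left(-1917 + 18 \cdot 0^{2}\right) \frac{1}{3591} + \frac{81}{8125} = \left(-1917 + 18 \cdot 0\right) \frac{1}{3591} + \frac{81}{8125} = \left(-1917 + 0\right) \frac{1}{3591} + \frac{81}{8125} = \left(-1917\right) \frac{1}{3591} + \frac{81}{8125} = - \frac{71}{133} + \frac{81}{8125} = - \frac{566102}{1080625}$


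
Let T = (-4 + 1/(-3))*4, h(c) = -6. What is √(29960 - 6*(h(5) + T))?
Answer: 10*√301 ≈ 173.49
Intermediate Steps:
T = -52/3 (T = (-4 - ⅓)*4 = -13/3*4 = -52/3 ≈ -17.333)
√(29960 - 6*(h(5) + T)) = √(29960 - 6*(-6 - 52/3)) = √(29960 - 6*(-70/3)) = √(29960 + 140) = √30100 = 10*√301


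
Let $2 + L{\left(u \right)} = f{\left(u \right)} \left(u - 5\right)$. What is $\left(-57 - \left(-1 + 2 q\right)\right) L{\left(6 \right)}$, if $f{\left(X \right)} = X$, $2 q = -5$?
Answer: $-204$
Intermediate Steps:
$q = - \frac{5}{2}$ ($q = \frac{1}{2} \left(-5\right) = - \frac{5}{2} \approx -2.5$)
$L{\left(u \right)} = -2 + u \left(-5 + u\right)$ ($L{\left(u \right)} = -2 + u \left(u - 5\right) = -2 + u \left(-5 + u\right)$)
$\left(-57 - \left(-1 + 2 q\right)\right) L{\left(6 \right)} = \left(-57 + \left(\left(-2\right) \left(- \frac{5}{2}\right) + 1\right)\right) \left(-2 + 6^{2} - 30\right) = \left(-57 + \left(5 + 1\right)\right) \left(-2 + 36 - 30\right) = \left(-57 + 6\right) 4 = \left(-51\right) 4 = -204$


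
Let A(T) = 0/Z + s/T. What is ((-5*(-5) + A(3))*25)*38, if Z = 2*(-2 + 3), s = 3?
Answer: 24700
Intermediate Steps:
Z = 2 (Z = 2*1 = 2)
A(T) = 3/T (A(T) = 0/2 + 3/T = 0*(½) + 3/T = 0 + 3/T = 3/T)
((-5*(-5) + A(3))*25)*38 = ((-5*(-5) + 3/3)*25)*38 = ((25 + 3*(⅓))*25)*38 = ((25 + 1)*25)*38 = (26*25)*38 = 650*38 = 24700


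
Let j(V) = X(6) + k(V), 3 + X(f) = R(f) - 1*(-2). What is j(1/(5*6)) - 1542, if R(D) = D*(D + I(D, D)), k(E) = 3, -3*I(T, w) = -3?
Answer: -1498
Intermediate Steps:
I(T, w) = 1 (I(T, w) = -⅓*(-3) = 1)
R(D) = D*(1 + D) (R(D) = D*(D + 1) = D*(1 + D))
X(f) = -1 + f*(1 + f) (X(f) = -3 + (f*(1 + f) - 1*(-2)) = -3 + (f*(1 + f) + 2) = -3 + (2 + f*(1 + f)) = -1 + f*(1 + f))
j(V) = 44 (j(V) = (-1 + 6*(1 + 6)) + 3 = (-1 + 6*7) + 3 = (-1 + 42) + 3 = 41 + 3 = 44)
j(1/(5*6)) - 1542 = 44 - 1542 = -1498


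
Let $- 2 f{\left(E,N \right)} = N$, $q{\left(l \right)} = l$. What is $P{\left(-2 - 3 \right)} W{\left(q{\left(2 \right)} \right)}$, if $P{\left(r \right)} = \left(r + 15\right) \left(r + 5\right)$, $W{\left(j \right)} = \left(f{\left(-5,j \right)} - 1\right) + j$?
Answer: $0$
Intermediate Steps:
$f{\left(E,N \right)} = - \frac{N}{2}$
$W{\left(j \right)} = -1 + \frac{j}{2}$ ($W{\left(j \right)} = \left(- \frac{j}{2} - 1\right) + j = \left(-1 - \frac{j}{2}\right) + j = -1 + \frac{j}{2}$)
$P{\left(r \right)} = \left(5 + r\right) \left(15 + r\right)$ ($P{\left(r \right)} = \left(15 + r\right) \left(5 + r\right) = \left(5 + r\right) \left(15 + r\right)$)
$P{\left(-2 - 3 \right)} W{\left(q{\left(2 \right)} \right)} = \left(75 + \left(-2 - 3\right)^{2} + 20 \left(-2 - 3\right)\right) \left(-1 + \frac{1}{2} \cdot 2\right) = \left(75 + \left(-2 - 3\right)^{2} + 20 \left(-2 - 3\right)\right) \left(-1 + 1\right) = \left(75 + \left(-5\right)^{2} + 20 \left(-5\right)\right) 0 = \left(75 + 25 - 100\right) 0 = 0 \cdot 0 = 0$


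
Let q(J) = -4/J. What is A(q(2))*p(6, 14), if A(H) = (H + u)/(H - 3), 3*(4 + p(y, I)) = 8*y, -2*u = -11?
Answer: -42/5 ≈ -8.4000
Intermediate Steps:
u = 11/2 (u = -½*(-11) = 11/2 ≈ 5.5000)
p(y, I) = -4 + 8*y/3 (p(y, I) = -4 + (8*y)/3 = -4 + 8*y/3)
A(H) = (11/2 + H)/(-3 + H) (A(H) = (H + 11/2)/(H - 3) = (11/2 + H)/(-3 + H))
A(q(2))*p(6, 14) = ((11/2 - 4/2)/(-3 - 4/2))*(-4 + (8/3)*6) = ((11/2 - 4*½)/(-3 - 4*½))*(-4 + 16) = ((11/2 - 2)/(-3 - 2))*12 = ((7/2)/(-5))*12 = -⅕*7/2*12 = -7/10*12 = -42/5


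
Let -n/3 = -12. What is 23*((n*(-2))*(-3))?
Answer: 4968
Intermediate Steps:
n = 36 (n = -3*(-12) = 36)
23*((n*(-2))*(-3)) = 23*((36*(-2))*(-3)) = 23*(-72*(-3)) = 23*216 = 4968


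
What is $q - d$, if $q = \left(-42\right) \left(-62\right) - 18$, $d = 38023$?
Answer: $-35437$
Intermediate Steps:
$q = 2586$ ($q = 2604 - 18 = 2586$)
$q - d = 2586 - 38023 = -35437$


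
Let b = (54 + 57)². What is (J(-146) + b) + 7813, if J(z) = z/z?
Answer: 20135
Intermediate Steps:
J(z) = 1
b = 12321 (b = 111² = 12321)
(J(-146) + b) + 7813 = (1 + 12321) + 7813 = 12322 + 7813 = 20135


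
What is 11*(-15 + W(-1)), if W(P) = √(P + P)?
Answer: -165 + 11*I*√2 ≈ -165.0 + 15.556*I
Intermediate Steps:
W(P) = √2*√P (W(P) = √(2*P) = √2*√P)
11*(-15 + W(-1)) = 11*(-15 + √2*√(-1)) = 11*(-15 + √2*I) = 11*(-15 + I*√2) = -165 + 11*I*√2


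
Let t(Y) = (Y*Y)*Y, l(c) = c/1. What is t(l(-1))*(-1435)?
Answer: 1435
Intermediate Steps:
l(c) = c (l(c) = c*1 = c)
t(Y) = Y³ (t(Y) = Y²*Y = Y³)
t(l(-1))*(-1435) = (-1)³*(-1435) = -1*(-1435) = 1435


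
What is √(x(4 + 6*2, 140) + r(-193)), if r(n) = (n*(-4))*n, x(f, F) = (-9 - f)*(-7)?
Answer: I*√148821 ≈ 385.77*I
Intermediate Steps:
x(f, F) = 63 + 7*f
r(n) = -4*n² (r(n) = (-4*n)*n = -4*n²)
√(x(4 + 6*2, 140) + r(-193)) = √((63 + 7*(4 + 6*2)) - 4*(-193)²) = √((63 + 7*(4 + 12)) - 4*37249) = √((63 + 7*16) - 148996) = √((63 + 112) - 148996) = √(175 - 148996) = √(-148821) = I*√148821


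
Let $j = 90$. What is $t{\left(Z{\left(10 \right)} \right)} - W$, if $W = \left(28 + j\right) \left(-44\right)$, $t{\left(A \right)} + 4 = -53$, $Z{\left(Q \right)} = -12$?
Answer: $5135$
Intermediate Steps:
$t{\left(A \right)} = -57$ ($t{\left(A \right)} = -4 - 53 = -57$)
$W = -5192$ ($W = \left(28 + 90\right) \left(-44\right) = 118 \left(-44\right) = -5192$)
$t{\left(Z{\left(10 \right)} \right)} - W = -57 - -5192 = -57 + 5192 = 5135$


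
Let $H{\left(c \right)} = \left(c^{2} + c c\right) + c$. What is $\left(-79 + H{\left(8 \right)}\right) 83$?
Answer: $4731$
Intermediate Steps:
$H{\left(c \right)} = c + 2 c^{2}$ ($H{\left(c \right)} = \left(c^{2} + c^{2}\right) + c = 2 c^{2} + c = c + 2 c^{2}$)
$\left(-79 + H{\left(8 \right)}\right) 83 = \left(-79 + 8 \left(1 + 2 \cdot 8\right)\right) 83 = \left(-79 + 8 \left(1 + 16\right)\right) 83 = \left(-79 + 8 \cdot 17\right) 83 = \left(-79 + 136\right) 83 = 57 \cdot 83 = 4731$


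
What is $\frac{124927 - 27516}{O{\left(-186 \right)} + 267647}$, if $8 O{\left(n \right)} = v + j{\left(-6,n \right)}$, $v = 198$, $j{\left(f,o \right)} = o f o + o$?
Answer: $\frac{194822}{483403} \approx 0.40302$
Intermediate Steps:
$j{\left(f,o \right)} = o + f o^{2}$ ($j{\left(f,o \right)} = f o o + o = f o^{2} + o = o + f o^{2}$)
$O{\left(n \right)} = \frac{99}{4} + \frac{n \left(1 - 6 n\right)}{8}$ ($O{\left(n \right)} = \frac{198 + n \left(1 - 6 n\right)}{8} = \frac{99}{4} + \frac{n \left(1 - 6 n\right)}{8}$)
$\frac{124927 - 27516}{O{\left(-186 \right)} + 267647} = \frac{124927 - 27516}{\left(\frac{99}{4} - - \frac{93 \left(-1 + 6 \left(-186\right)\right)}{4}\right) + 267647} = \frac{97411}{\left(\frac{99}{4} - - \frac{93 \left(-1 - 1116\right)}{4}\right) + 267647} = \frac{97411}{\left(\frac{99}{4} - \left(- \frac{93}{4}\right) \left(-1117\right)\right) + 267647} = \frac{97411}{\left(\frac{99}{4} - \frac{103881}{4}\right) + 267647} = \frac{97411}{- \frac{51891}{2} + 267647} = \frac{97411}{\frac{483403}{2}} = 97411 \cdot \frac{2}{483403} = \frac{194822}{483403}$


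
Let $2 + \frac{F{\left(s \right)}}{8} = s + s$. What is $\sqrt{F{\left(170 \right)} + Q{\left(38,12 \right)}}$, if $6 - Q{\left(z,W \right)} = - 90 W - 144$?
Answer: $\sqrt{3934} \approx 62.722$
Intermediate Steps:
$Q{\left(z,W \right)} = 150 + 90 W$ ($Q{\left(z,W \right)} = 6 - \left(- 90 W - 144\right) = 6 - \left(-144 - 90 W\right) = 6 + \left(144 + 90 W\right) = 150 + 90 W$)
$F{\left(s \right)} = -16 + 16 s$ ($F{\left(s \right)} = -16 + 8 \left(s + s\right) = -16 + 8 \cdot 2 s = -16 + 16 s$)
$\sqrt{F{\left(170 \right)} + Q{\left(38,12 \right)}} = \sqrt{\left(-16 + 16 \cdot 170\right) + \left(150 + 90 \cdot 12\right)} = \sqrt{\left(-16 + 2720\right) + \left(150 + 1080\right)} = \sqrt{2704 + 1230} = \sqrt{3934}$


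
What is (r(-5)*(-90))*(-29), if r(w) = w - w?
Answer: 0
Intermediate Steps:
r(w) = 0
(r(-5)*(-90))*(-29) = (0*(-90))*(-29) = 0*(-29) = 0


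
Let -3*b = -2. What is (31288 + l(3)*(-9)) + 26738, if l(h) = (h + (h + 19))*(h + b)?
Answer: 57201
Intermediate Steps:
b = ⅔ (b = -⅓*(-2) = ⅔ ≈ 0.66667)
l(h) = (19 + 2*h)*(⅔ + h) (l(h) = (h + (h + 19))*(h + ⅔) = (h + (19 + h))*(⅔ + h) = (19 + 2*h)*(⅔ + h))
(31288 + l(3)*(-9)) + 26738 = (31288 + (38/3 + 2*3² + (61/3)*3)*(-9)) + 26738 = (31288 + (38/3 + 2*9 + 61)*(-9)) + 26738 = (31288 + (38/3 + 18 + 61)*(-9)) + 26738 = (31288 + (275/3)*(-9)) + 26738 = (31288 - 825) + 26738 = 30463 + 26738 = 57201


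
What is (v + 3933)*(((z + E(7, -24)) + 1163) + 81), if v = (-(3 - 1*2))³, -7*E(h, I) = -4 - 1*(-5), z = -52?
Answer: 32804676/7 ≈ 4.6864e+6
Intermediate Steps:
E(h, I) = -⅐ (E(h, I) = -(-4 - 1*(-5))/7 = -(-4 + 5)/7 = -⅐*1 = -⅐)
v = -1 (v = (-(3 - 2))³ = (-1*1)³ = (-1)³ = -1)
(v + 3933)*(((z + E(7, -24)) + 1163) + 81) = (-1 + 3933)*(((-52 - ⅐) + 1163) + 81) = 3932*((-365/7 + 1163) + 81) = 3932*(7776/7 + 81) = 3932*(8343/7) = 32804676/7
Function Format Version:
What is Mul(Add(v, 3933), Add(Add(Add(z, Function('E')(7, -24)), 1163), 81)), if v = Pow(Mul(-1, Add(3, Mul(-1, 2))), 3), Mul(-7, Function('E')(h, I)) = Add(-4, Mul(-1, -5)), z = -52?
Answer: Rational(32804676, 7) ≈ 4.6864e+6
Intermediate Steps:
Function('E')(h, I) = Rational(-1, 7) (Function('E')(h, I) = Mul(Rational(-1, 7), Add(-4, Mul(-1, -5))) = Mul(Rational(-1, 7), Add(-4, 5)) = Mul(Rational(-1, 7), 1) = Rational(-1, 7))
v = -1 (v = Pow(Mul(-1, Add(3, -2)), 3) = Pow(Mul(-1, 1), 3) = Pow(-1, 3) = -1)
Mul(Add(v, 3933), Add(Add(Add(z, Function('E')(7, -24)), 1163), 81)) = Mul(Add(-1, 3933), Add(Add(Add(-52, Rational(-1, 7)), 1163), 81)) = Mul(3932, Add(Add(Rational(-365, 7), 1163), 81)) = Mul(3932, Add(Rational(7776, 7), 81)) = Mul(3932, Rational(8343, 7)) = Rational(32804676, 7)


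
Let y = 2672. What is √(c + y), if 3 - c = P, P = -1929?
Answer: 2*√1151 ≈ 67.853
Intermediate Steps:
c = 1932 (c = 3 - 1*(-1929) = 3 + 1929 = 1932)
√(c + y) = √(1932 + 2672) = √4604 = 2*√1151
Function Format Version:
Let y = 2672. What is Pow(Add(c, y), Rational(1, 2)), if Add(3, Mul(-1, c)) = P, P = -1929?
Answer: Mul(2, Pow(1151, Rational(1, 2))) ≈ 67.853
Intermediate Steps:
c = 1932 (c = Add(3, Mul(-1, -1929)) = Add(3, 1929) = 1932)
Pow(Add(c, y), Rational(1, 2)) = Pow(Add(1932, 2672), Rational(1, 2)) = Pow(4604, Rational(1, 2)) = Mul(2, Pow(1151, Rational(1, 2)))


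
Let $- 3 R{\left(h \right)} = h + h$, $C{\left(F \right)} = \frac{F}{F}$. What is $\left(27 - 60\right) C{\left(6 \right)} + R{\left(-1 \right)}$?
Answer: $- \frac{97}{3} \approx -32.333$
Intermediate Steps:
$C{\left(F \right)} = 1$
$R{\left(h \right)} = - \frac{2 h}{3}$ ($R{\left(h \right)} = - \frac{h + h}{3} = - \frac{2 h}{3}$)
$\left(27 - 60\right) C{\left(6 \right)} + R{\left(-1 \right)} = \left(27 - 60\right) 1 - - \frac{2}{3} = \left(-33\right) 1 + \frac{2}{3} = -33 + \frac{2}{3} = - \frac{97}{3}$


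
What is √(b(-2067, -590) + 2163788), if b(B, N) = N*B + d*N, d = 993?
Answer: 2*√699362 ≈ 1672.6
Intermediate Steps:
b(B, N) = 993*N + B*N (b(B, N) = N*B + 993*N = B*N + 993*N = 993*N + B*N)
√(b(-2067, -590) + 2163788) = √(-590*(993 - 2067) + 2163788) = √(-590*(-1074) + 2163788) = √(633660 + 2163788) = √2797448 = 2*√699362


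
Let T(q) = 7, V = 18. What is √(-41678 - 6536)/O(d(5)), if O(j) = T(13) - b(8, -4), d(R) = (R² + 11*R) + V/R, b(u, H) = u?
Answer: -I*√48214 ≈ -219.58*I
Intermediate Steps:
d(R) = R² + 11*R + 18/R (d(R) = (R² + 11*R) + 18/R = R² + 11*R + 18/R)
O(j) = -1 (O(j) = 7 - 1*8 = 7 - 8 = -1)
√(-41678 - 6536)/O(d(5)) = √(-41678 - 6536)/(-1) = √(-48214)*(-1) = (I*√48214)*(-1) = -I*√48214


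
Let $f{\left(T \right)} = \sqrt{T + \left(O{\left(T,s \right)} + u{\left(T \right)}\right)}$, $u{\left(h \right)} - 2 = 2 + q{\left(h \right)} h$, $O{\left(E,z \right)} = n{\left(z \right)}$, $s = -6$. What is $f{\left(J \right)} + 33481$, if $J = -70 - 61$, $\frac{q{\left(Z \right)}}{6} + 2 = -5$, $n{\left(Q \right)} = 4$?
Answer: $33481 + \sqrt{5379} \approx 33554.0$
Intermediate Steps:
$q{\left(Z \right)} = -42$ ($q{\left(Z \right)} = -12 + 6 \left(-5\right) = -12 - 30 = -42$)
$O{\left(E,z \right)} = 4$
$u{\left(h \right)} = 4 - 42 h$ ($u{\left(h \right)} = 2 - \left(-2 + 42 h\right) = 4 - 42 h$)
$J = -131$
$f{\left(T \right)} = \sqrt{8 - 41 T}$ ($f{\left(T \right)} = \sqrt{T + \left(4 - \left(-4 + 42 T\right)\right)} = \sqrt{T - \left(-8 + 42 T\right)} = \sqrt{8 - 41 T}$)
$f{\left(J \right)} + 33481 = \sqrt{8 - -5371} + 33481 = \sqrt{8 + 5371} + 33481 = \sqrt{5379} + 33481 = 33481 + \sqrt{5379}$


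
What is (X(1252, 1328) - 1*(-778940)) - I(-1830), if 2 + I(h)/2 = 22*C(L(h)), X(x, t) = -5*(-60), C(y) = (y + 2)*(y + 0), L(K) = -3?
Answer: 779112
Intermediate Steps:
C(y) = y*(2 + y) (C(y) = (2 + y)*y = y*(2 + y))
X(x, t) = 300
I(h) = 128 (I(h) = -4 + 2*(22*(-3*(2 - 3))) = -4 + 2*(22*(-3*(-1))) = -4 + 2*(22*3) = -4 + 2*66 = -4 + 132 = 128)
(X(1252, 1328) - 1*(-778940)) - I(-1830) = (300 - 1*(-778940)) - 1*128 = (300 + 778940) - 128 = 779240 - 128 = 779112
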